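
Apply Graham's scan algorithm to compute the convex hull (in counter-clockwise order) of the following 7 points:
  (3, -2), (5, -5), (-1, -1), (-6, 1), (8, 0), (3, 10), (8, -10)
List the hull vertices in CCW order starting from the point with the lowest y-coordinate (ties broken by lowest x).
Hull (CCW) = [(8, -10), (8, 0), (3, 10), (-6, 1)]

Graham scan procedure:
  1. Find the pivot p₀ = point with lowest y (tie → lowest x): (8, -10).
  2. Sort the remaining points by polar angle around p₀.
  3. Walk through sorted points, maintaining a stack; pop the top while the last three entries make a non-left turn (cross product ≤ 0).
  4. Final stack is the convex hull in CCW order: (8, -10), (8, 0), (3, 10), (-6, 1).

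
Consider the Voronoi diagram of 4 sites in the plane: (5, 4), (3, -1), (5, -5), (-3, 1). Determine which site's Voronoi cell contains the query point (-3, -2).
Nearest site = (-3, 1)

The Voronoi cell of site s contains exactly those query points closer to s than to any other site. Compute squared distances from q = (-3, -2) to each site:
  (-3 − -3)² + (1 − -2)² = 9
  (3 − -3)² + (-1 − -2)² = 37
  (5 − -3)² + (-5 − -2)² = 73
  (5 − -3)² + (4 − -2)² = 100
Minimum is attained by (-3, 1), so q lies in its Voronoi cell.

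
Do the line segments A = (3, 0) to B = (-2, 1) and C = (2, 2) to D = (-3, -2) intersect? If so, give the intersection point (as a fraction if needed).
Yes; intersection at (1/5, 14/25) (t = 14/25 on AB, s = 9/25 on CD)

Parametrize AB as A + t(B − A) = (3 + -5 t, 0 + 1 t) and CD as C + s(D − C) = (2 + -5 s, 2 + -4 s). Solve the linear system for (t, s). Determinant = -25 ≠ 0, so a unique intersection of the containing lines exists. Solution: t = 14/25, s = 9/25 — both in [0, 1], so the segments cross. Intersection point: (1/5, 14/25).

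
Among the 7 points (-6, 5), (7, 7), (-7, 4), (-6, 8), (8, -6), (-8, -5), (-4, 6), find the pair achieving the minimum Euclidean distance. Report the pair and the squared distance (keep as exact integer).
Pair = ((-6, 5), (-7, 4)); squared distance = 2

Compute all C(7, 2) = 21 pairwise squared distances (x_i − x_j)² + (y_i − y_j)². The minimum is 2, attained by the pair ((-6, 5), (-7, 4)).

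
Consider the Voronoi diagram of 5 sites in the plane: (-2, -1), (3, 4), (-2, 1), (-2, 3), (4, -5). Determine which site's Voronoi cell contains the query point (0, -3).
Nearest site = (-2, -1)

The Voronoi cell of site s contains exactly those query points closer to s than to any other site. Compute squared distances from q = (0, -3) to each site:
  (-2 − 0)² + (-1 − -3)² = 8
  (-2 − 0)² + (1 − -3)² = 20
  (4 − 0)² + (-5 − -3)² = 20
  (-2 − 0)² + (3 − -3)² = 40
  (3 − 0)² + (4 − -3)² = 58
Minimum is attained by (-2, -1), so q lies in its Voronoi cell.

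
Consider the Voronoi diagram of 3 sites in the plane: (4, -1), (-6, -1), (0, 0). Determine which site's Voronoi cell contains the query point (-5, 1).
Nearest site = (-6, -1)

The Voronoi cell of site s contains exactly those query points closer to s than to any other site. Compute squared distances from q = (-5, 1) to each site:
  (-6 − -5)² + (-1 − 1)² = 5
  (0 − -5)² + (0 − 1)² = 26
  (4 − -5)² + (-1 − 1)² = 85
Minimum is attained by (-6, -1), so q lies in its Voronoi cell.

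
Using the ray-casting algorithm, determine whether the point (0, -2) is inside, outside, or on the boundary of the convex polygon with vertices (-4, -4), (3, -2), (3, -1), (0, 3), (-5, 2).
The point (0, -2) lies strictly inside the polygon

Cast a horizontal ray to the right from the query point and count how many polygon edges it crosses (each edge strictly once or zero times, handled with the usual half-open convention). 
Parity of crossings → odd ⇒ inside.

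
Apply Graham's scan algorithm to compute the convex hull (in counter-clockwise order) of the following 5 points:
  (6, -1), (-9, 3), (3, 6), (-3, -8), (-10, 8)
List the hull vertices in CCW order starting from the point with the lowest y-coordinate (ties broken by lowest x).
Hull (CCW) = [(-3, -8), (6, -1), (3, 6), (-10, 8), (-9, 3)]

Graham scan procedure:
  1. Find the pivot p₀ = point with lowest y (tie → lowest x): (-3, -8).
  2. Sort the remaining points by polar angle around p₀.
  3. Walk through sorted points, maintaining a stack; pop the top while the last three entries make a non-left turn (cross product ≤ 0).
  4. Final stack is the convex hull in CCW order: (-3, -8), (6, -1), (3, 6), (-10, 8), (-9, 3).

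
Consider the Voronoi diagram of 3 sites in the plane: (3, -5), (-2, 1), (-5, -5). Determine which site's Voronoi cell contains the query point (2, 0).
Nearest site = (-2, 1)

The Voronoi cell of site s contains exactly those query points closer to s than to any other site. Compute squared distances from q = (2, 0) to each site:
  (-2 − 2)² + (1 − 0)² = 17
  (3 − 2)² + (-5 − 0)² = 26
  (-5 − 2)² + (-5 − 0)² = 74
Minimum is attained by (-2, 1), so q lies in its Voronoi cell.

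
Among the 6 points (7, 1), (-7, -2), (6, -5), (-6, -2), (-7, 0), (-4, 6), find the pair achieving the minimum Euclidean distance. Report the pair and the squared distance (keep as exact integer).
Pair = ((-7, -2), (-6, -2)); squared distance = 1

Compute all C(6, 2) = 15 pairwise squared distances (x_i − x_j)² + (y_i − y_j)². The minimum is 1, attained by the pair ((-7, -2), (-6, -2)).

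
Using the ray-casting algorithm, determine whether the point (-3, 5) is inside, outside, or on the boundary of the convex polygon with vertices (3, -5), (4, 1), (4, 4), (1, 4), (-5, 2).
The point (-3, 5) lies strictly outside the polygon

Cast a horizontal ray to the right from the query point and count how many polygon edges it crosses (each edge strictly once or zero times, handled with the usual half-open convention). 
Parity of crossings → even ⇒ outside.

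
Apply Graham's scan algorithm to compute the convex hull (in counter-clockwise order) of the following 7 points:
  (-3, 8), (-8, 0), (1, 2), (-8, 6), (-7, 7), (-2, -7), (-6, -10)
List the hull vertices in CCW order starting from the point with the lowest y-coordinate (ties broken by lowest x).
Hull (CCW) = [(-6, -10), (-2, -7), (1, 2), (-3, 8), (-7, 7), (-8, 6), (-8, 0)]

Graham scan procedure:
  1. Find the pivot p₀ = point with lowest y (tie → lowest x): (-6, -10).
  2. Sort the remaining points by polar angle around p₀.
  3. Walk through sorted points, maintaining a stack; pop the top while the last three entries make a non-left turn (cross product ≤ 0).
  4. Final stack is the convex hull in CCW order: (-6, -10), (-2, -7), (1, 2), (-3, 8), (-7, 7), (-8, 6), (-8, 0).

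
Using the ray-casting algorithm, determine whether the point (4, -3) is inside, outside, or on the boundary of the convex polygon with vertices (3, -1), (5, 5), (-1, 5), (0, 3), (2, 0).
The point (4, -3) lies strictly outside the polygon

Cast a horizontal ray to the right from the query point and count how many polygon edges it crosses (each edge strictly once or zero times, handled with the usual half-open convention). 
Parity of crossings → even ⇒ outside.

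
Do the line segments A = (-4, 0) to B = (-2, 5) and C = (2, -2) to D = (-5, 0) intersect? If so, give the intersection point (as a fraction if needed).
No (intersection of containing lines falls outside at least one segment)

Parametrize and solve: t = -2/39, s = 34/39. At least one of these is outside [0, 1], so the segments do not intersect.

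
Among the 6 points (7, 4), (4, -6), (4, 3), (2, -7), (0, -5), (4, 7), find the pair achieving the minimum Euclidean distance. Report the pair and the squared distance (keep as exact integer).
Pair = ((4, -6), (2, -7)); squared distance = 5

Compute all C(6, 2) = 15 pairwise squared distances (x_i − x_j)² + (y_i − y_j)². The minimum is 5, attained by the pair ((4, -6), (2, -7)).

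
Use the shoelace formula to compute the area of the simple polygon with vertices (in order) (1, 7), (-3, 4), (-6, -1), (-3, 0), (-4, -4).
Area = 37/2

Shoelace formula: Area = (1/2) |Σ_i (x_i · y_{i+1} − x_{i+1} · y_i)| (indices mod n). Compute each cross term:
  (1)(4) − (-3)(7) = 25
  (-3)(-1) − (-6)(4) = 27
  (-6)(0) − (-3)(-1) = -3
  (-3)(-4) − (-4)(0) = 12
  (-4)(7) − (1)(-4) = -24
Sum = 37, so (signed) Area = 37/2 = 37/2, |Area| = 37/2.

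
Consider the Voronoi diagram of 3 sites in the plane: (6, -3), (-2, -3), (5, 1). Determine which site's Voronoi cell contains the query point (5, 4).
Nearest site = (5, 1)

The Voronoi cell of site s contains exactly those query points closer to s than to any other site. Compute squared distances from q = (5, 4) to each site:
  (5 − 5)² + (1 − 4)² = 9
  (6 − 5)² + (-3 − 4)² = 50
  (-2 − 5)² + (-3 − 4)² = 98
Minimum is attained by (5, 1), so q lies in its Voronoi cell.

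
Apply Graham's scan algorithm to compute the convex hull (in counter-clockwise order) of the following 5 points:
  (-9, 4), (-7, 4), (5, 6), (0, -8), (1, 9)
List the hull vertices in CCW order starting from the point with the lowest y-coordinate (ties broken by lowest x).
Hull (CCW) = [(0, -8), (5, 6), (1, 9), (-9, 4)]

Graham scan procedure:
  1. Find the pivot p₀ = point with lowest y (tie → lowest x): (0, -8).
  2. Sort the remaining points by polar angle around p₀.
  3. Walk through sorted points, maintaining a stack; pop the top while the last three entries make a non-left turn (cross product ≤ 0).
  4. Final stack is the convex hull in CCW order: (0, -8), (5, 6), (1, 9), (-9, 4).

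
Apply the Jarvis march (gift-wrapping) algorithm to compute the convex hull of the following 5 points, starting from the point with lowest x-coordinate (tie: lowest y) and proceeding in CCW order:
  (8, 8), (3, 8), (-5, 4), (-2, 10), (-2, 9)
Hull (CCW) = [(-5, 4), (8, 8), (-2, 10)]

Jarvis march: at each step, from the current hull vertex p, select the next vertex q as the point such that every other point lies strictly to the left of (or on) the directed line p → q. (Equivalently: for every other point r, the cross product (q − p) × (r − p) ≥ 0.)
Starting point (lowest x, tie lowest y): (-5, 4). Wrap until returning to start. Resulting hull: (-5, 4), (8, 8), (-2, 10).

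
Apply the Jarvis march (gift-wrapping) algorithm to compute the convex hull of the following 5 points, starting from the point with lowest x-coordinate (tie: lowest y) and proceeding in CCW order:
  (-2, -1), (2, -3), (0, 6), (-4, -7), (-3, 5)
Hull (CCW) = [(-4, -7), (2, -3), (0, 6), (-3, 5)]

Jarvis march: at each step, from the current hull vertex p, select the next vertex q as the point such that every other point lies strictly to the left of (or on) the directed line p → q. (Equivalently: for every other point r, the cross product (q − p) × (r − p) ≥ 0.)
Starting point (lowest x, tie lowest y): (-4, -7). Wrap until returning to start. Resulting hull: (-4, -7), (2, -3), (0, 6), (-3, 5).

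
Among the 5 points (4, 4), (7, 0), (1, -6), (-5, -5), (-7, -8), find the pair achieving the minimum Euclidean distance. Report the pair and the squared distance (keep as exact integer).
Pair = ((-5, -5), (-7, -8)); squared distance = 13

Compute all C(5, 2) = 10 pairwise squared distances (x_i − x_j)² + (y_i − y_j)². The minimum is 13, attained by the pair ((-5, -5), (-7, -8)).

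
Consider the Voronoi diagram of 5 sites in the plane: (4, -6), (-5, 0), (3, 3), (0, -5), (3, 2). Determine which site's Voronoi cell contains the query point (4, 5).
Nearest site = (3, 3)

The Voronoi cell of site s contains exactly those query points closer to s than to any other site. Compute squared distances from q = (4, 5) to each site:
  (3 − 4)² + (3 − 5)² = 5
  (3 − 4)² + (2 − 5)² = 10
  (-5 − 4)² + (0 − 5)² = 106
  (0 − 4)² + (-5 − 5)² = 116
  (4 − 4)² + (-6 − 5)² = 121
Minimum is attained by (3, 3), so q lies in its Voronoi cell.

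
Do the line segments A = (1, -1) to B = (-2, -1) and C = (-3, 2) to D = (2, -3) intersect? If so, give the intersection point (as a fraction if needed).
Yes; intersection at (0, -1) (t = 1/3 on AB, s = 3/5 on CD)

Parametrize AB as A + t(B − A) = (1 + -3 t, -1 + 0 t) and CD as C + s(D − C) = (-3 + 5 s, 2 + -5 s). Solve the linear system for (t, s). Determinant = -15 ≠ 0, so a unique intersection of the containing lines exists. Solution: t = 1/3, s = 3/5 — both in [0, 1], so the segments cross. Intersection point: (0, -1).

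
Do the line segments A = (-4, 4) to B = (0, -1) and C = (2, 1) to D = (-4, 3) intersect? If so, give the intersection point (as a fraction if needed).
Yes; intersection at (-32/11, 29/11) (t = 3/11 on AB, s = 9/11 on CD)

Parametrize AB as A + t(B − A) = (-4 + 4 t, 4 + -5 t) and CD as C + s(D − C) = (2 + -6 s, 1 + 2 s). Solve the linear system for (t, s). Determinant = 22 ≠ 0, so a unique intersection of the containing lines exists. Solution: t = 3/11, s = 9/11 — both in [0, 1], so the segments cross. Intersection point: (-32/11, 29/11).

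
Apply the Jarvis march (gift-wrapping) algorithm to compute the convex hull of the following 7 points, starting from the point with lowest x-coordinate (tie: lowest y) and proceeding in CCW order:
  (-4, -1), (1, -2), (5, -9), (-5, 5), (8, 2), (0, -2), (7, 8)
Hull (CCW) = [(-5, 5), (-4, -1), (5, -9), (8, 2), (7, 8)]

Jarvis march: at each step, from the current hull vertex p, select the next vertex q as the point such that every other point lies strictly to the left of (or on) the directed line p → q. (Equivalently: for every other point r, the cross product (q − p) × (r − p) ≥ 0.)
Starting point (lowest x, tie lowest y): (-5, 5). Wrap until returning to start. Resulting hull: (-5, 5), (-4, -1), (5, -9), (8, 2), (7, 8).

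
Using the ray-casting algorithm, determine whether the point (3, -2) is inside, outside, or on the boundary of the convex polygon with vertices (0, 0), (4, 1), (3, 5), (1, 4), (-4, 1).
The point (3, -2) lies strictly outside the polygon

Cast a horizontal ray to the right from the query point and count how many polygon edges it crosses (each edge strictly once or zero times, handled with the usual half-open convention). 
Parity of crossings → even ⇒ outside.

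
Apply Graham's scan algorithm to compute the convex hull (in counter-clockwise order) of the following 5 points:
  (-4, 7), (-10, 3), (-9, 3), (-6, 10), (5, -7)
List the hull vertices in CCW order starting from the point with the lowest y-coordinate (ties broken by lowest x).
Hull (CCW) = [(5, -7), (-4, 7), (-6, 10), (-10, 3)]

Graham scan procedure:
  1. Find the pivot p₀ = point with lowest y (tie → lowest x): (5, -7).
  2. Sort the remaining points by polar angle around p₀.
  3. Walk through sorted points, maintaining a stack; pop the top while the last three entries make a non-left turn (cross product ≤ 0).
  4. Final stack is the convex hull in CCW order: (5, -7), (-4, 7), (-6, 10), (-10, 3).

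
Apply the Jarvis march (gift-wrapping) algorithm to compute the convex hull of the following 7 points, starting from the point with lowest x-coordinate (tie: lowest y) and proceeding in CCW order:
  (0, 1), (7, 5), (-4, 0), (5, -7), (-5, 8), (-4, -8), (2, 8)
Hull (CCW) = [(-5, 8), (-4, -8), (5, -7), (7, 5), (2, 8)]

Jarvis march: at each step, from the current hull vertex p, select the next vertex q as the point such that every other point lies strictly to the left of (or on) the directed line p → q. (Equivalently: for every other point r, the cross product (q − p) × (r − p) ≥ 0.)
Starting point (lowest x, tie lowest y): (-5, 8). Wrap until returning to start. Resulting hull: (-5, 8), (-4, -8), (5, -7), (7, 5), (2, 8).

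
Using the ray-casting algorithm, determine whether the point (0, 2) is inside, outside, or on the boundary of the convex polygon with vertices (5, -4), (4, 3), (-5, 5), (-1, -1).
The point (0, 2) lies strictly inside the polygon

Cast a horizontal ray to the right from the query point and count how many polygon edges it crosses (each edge strictly once or zero times, handled with the usual half-open convention). 
Parity of crossings → odd ⇒ inside.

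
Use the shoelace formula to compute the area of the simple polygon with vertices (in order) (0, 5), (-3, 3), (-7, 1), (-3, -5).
Area = 28

Shoelace formula: Area = (1/2) |Σ_i (x_i · y_{i+1} − x_{i+1} · y_i)| (indices mod n). Compute each cross term:
  (0)(3) − (-3)(5) = 15
  (-3)(1) − (-7)(3) = 18
  (-7)(-5) − (-3)(1) = 38
  (-3)(5) − (0)(-5) = -15
Sum = 56, so (signed) Area = 56/2 = 28, |Area| = 28.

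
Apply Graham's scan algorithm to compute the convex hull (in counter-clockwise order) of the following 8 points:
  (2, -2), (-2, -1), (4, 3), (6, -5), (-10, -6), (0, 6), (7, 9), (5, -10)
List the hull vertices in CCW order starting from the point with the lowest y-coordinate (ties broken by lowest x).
Hull (CCW) = [(5, -10), (6, -5), (7, 9), (0, 6), (-10, -6)]

Graham scan procedure:
  1. Find the pivot p₀ = point with lowest y (tie → lowest x): (5, -10).
  2. Sort the remaining points by polar angle around p₀.
  3. Walk through sorted points, maintaining a stack; pop the top while the last three entries make a non-left turn (cross product ≤ 0).
  4. Final stack is the convex hull in CCW order: (5, -10), (6, -5), (7, 9), (0, 6), (-10, -6).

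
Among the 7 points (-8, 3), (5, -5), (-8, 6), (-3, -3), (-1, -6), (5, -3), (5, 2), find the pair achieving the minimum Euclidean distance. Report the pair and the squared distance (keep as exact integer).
Pair = ((5, -5), (5, -3)); squared distance = 4

Compute all C(7, 2) = 21 pairwise squared distances (x_i − x_j)² + (y_i − y_j)². The minimum is 4, attained by the pair ((5, -5), (5, -3)).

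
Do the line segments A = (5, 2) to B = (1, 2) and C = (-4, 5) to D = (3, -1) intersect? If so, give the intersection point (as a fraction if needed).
No (intersection of containing lines falls outside at least one segment)

Parametrize and solve: t = 11/8, s = 1/2. At least one of these is outside [0, 1], so the segments do not intersect.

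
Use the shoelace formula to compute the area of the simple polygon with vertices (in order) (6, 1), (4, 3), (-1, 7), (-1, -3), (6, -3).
Area = 50

Shoelace formula: Area = (1/2) |Σ_i (x_i · y_{i+1} − x_{i+1} · y_i)| (indices mod n). Compute each cross term:
  (6)(3) − (4)(1) = 14
  (4)(7) − (-1)(3) = 31
  (-1)(-3) − (-1)(7) = 10
  (-1)(-3) − (6)(-3) = 21
  (6)(1) − (6)(-3) = 24
Sum = 100, so (signed) Area = 100/2 = 50, |Area| = 50.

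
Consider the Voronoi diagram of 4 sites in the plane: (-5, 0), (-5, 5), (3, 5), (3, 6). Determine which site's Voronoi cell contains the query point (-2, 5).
Nearest site = (-5, 5)

The Voronoi cell of site s contains exactly those query points closer to s than to any other site. Compute squared distances from q = (-2, 5) to each site:
  (-5 − -2)² + (5 − 5)² = 9
  (3 − -2)² + (5 − 5)² = 25
  (3 − -2)² + (6 − 5)² = 26
  (-5 − -2)² + (0 − 5)² = 34
Minimum is attained by (-5, 5), so q lies in its Voronoi cell.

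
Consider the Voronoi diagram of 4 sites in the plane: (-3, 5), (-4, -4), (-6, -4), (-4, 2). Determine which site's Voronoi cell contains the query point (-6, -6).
Nearest site = (-6, -4)

The Voronoi cell of site s contains exactly those query points closer to s than to any other site. Compute squared distances from q = (-6, -6) to each site:
  (-6 − -6)² + (-4 − -6)² = 4
  (-4 − -6)² + (-4 − -6)² = 8
  (-4 − -6)² + (2 − -6)² = 68
  (-3 − -6)² + (5 − -6)² = 130
Minimum is attained by (-6, -4), so q lies in its Voronoi cell.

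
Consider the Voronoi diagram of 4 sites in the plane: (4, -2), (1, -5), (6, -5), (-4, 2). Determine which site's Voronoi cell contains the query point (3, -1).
Nearest site = (4, -2)

The Voronoi cell of site s contains exactly those query points closer to s than to any other site. Compute squared distances from q = (3, -1) to each site:
  (4 − 3)² + (-2 − -1)² = 2
  (1 − 3)² + (-5 − -1)² = 20
  (6 − 3)² + (-5 − -1)² = 25
  (-4 − 3)² + (2 − -1)² = 58
Minimum is attained by (4, -2), so q lies in its Voronoi cell.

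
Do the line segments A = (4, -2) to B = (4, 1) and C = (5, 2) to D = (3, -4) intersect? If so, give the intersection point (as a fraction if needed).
Yes; intersection at (4, -1) (t = 1/3 on AB, s = 1/2 on CD)

Parametrize AB as A + t(B − A) = (4 + 0 t, -2 + 3 t) and CD as C + s(D − C) = (5 + -2 s, 2 + -6 s). Solve the linear system for (t, s). Determinant = -6 ≠ 0, so a unique intersection of the containing lines exists. Solution: t = 1/3, s = 1/2 — both in [0, 1], so the segments cross. Intersection point: (4, -1).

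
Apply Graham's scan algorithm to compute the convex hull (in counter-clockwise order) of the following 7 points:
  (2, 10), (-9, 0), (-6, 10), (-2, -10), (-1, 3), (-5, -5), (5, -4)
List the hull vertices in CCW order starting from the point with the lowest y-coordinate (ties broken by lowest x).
Hull (CCW) = [(-2, -10), (5, -4), (2, 10), (-6, 10), (-9, 0)]

Graham scan procedure:
  1. Find the pivot p₀ = point with lowest y (tie → lowest x): (-2, -10).
  2. Sort the remaining points by polar angle around p₀.
  3. Walk through sorted points, maintaining a stack; pop the top while the last three entries make a non-left turn (cross product ≤ 0).
  4. Final stack is the convex hull in CCW order: (-2, -10), (5, -4), (2, 10), (-6, 10), (-9, 0).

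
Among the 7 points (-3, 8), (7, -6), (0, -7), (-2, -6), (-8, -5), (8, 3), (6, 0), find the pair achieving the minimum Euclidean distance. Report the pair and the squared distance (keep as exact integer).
Pair = ((0, -7), (-2, -6)); squared distance = 5

Compute all C(7, 2) = 21 pairwise squared distances (x_i − x_j)² + (y_i − y_j)². The minimum is 5, attained by the pair ((0, -7), (-2, -6)).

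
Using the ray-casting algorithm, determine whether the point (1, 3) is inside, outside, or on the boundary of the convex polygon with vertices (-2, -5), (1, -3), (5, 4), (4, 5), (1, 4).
The point (1, 3) lies strictly inside the polygon

Cast a horizontal ray to the right from the query point and count how many polygon edges it crosses (each edge strictly once or zero times, handled with the usual half-open convention). 
Parity of crossings → odd ⇒ inside.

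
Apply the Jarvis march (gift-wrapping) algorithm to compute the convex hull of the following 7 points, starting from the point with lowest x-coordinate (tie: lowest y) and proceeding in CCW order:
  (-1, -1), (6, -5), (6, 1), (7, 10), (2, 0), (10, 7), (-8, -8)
Hull (CCW) = [(-8, -8), (6, -5), (10, 7), (7, 10)]

Jarvis march: at each step, from the current hull vertex p, select the next vertex q as the point such that every other point lies strictly to the left of (or on) the directed line p → q. (Equivalently: for every other point r, the cross product (q − p) × (r − p) ≥ 0.)
Starting point (lowest x, tie lowest y): (-8, -8). Wrap until returning to start. Resulting hull: (-8, -8), (6, -5), (10, 7), (7, 10).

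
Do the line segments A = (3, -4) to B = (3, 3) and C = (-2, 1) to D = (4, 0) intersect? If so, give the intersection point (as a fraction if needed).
Yes; intersection at (3, 1/6) (t = 25/42 on AB, s = 5/6 on CD)

Parametrize AB as A + t(B − A) = (3 + 0 t, -4 + 7 t) and CD as C + s(D − C) = (-2 + 6 s, 1 + -1 s). Solve the linear system for (t, s). Determinant = 42 ≠ 0, so a unique intersection of the containing lines exists. Solution: t = 25/42, s = 5/6 — both in [0, 1], so the segments cross. Intersection point: (3, 1/6).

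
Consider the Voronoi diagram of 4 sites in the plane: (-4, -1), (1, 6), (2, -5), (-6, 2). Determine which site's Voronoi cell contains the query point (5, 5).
Nearest site = (1, 6)

The Voronoi cell of site s contains exactly those query points closer to s than to any other site. Compute squared distances from q = (5, 5) to each site:
  (1 − 5)² + (6 − 5)² = 17
  (2 − 5)² + (-5 − 5)² = 109
  (-4 − 5)² + (-1 − 5)² = 117
  (-6 − 5)² + (2 − 5)² = 130
Minimum is attained by (1, 6), so q lies in its Voronoi cell.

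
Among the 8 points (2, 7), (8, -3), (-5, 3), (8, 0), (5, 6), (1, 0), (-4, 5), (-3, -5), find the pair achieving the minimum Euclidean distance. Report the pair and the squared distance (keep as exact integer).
Pair = ((-5, 3), (-4, 5)); squared distance = 5

Compute all C(8, 2) = 28 pairwise squared distances (x_i − x_j)² + (y_i − y_j)². The minimum is 5, attained by the pair ((-5, 3), (-4, 5)).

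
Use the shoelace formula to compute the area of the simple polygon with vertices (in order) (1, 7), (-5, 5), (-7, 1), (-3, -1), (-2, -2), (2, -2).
Area = 54

Shoelace formula: Area = (1/2) |Σ_i (x_i · y_{i+1} − x_{i+1} · y_i)| (indices mod n). Compute each cross term:
  (1)(5) − (-5)(7) = 40
  (-5)(1) − (-7)(5) = 30
  (-7)(-1) − (-3)(1) = 10
  (-3)(-2) − (-2)(-1) = 4
  (-2)(-2) − (2)(-2) = 8
  (2)(7) − (1)(-2) = 16
Sum = 108, so (signed) Area = 108/2 = 54, |Area| = 54.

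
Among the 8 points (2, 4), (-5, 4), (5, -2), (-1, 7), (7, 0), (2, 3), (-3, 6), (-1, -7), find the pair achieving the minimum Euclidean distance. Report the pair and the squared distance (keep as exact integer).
Pair = ((2, 4), (2, 3)); squared distance = 1

Compute all C(8, 2) = 28 pairwise squared distances (x_i − x_j)² + (y_i − y_j)². The minimum is 1, attained by the pair ((2, 4), (2, 3)).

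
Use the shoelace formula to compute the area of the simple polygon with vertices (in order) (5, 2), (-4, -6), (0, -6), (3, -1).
Area = 31/2

Shoelace formula: Area = (1/2) |Σ_i (x_i · y_{i+1} − x_{i+1} · y_i)| (indices mod n). Compute each cross term:
  (5)(-6) − (-4)(2) = -22
  (-4)(-6) − (0)(-6) = 24
  (0)(-1) − (3)(-6) = 18
  (3)(2) − (5)(-1) = 11
Sum = 31, so (signed) Area = 31/2 = 31/2, |Area| = 31/2.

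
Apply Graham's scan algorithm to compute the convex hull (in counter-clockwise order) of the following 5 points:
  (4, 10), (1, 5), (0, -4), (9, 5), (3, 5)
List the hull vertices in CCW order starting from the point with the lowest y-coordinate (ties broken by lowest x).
Hull (CCW) = [(0, -4), (9, 5), (4, 10), (1, 5)]

Graham scan procedure:
  1. Find the pivot p₀ = point with lowest y (tie → lowest x): (0, -4).
  2. Sort the remaining points by polar angle around p₀.
  3. Walk through sorted points, maintaining a stack; pop the top while the last three entries make a non-left turn (cross product ≤ 0).
  4. Final stack is the convex hull in CCW order: (0, -4), (9, 5), (4, 10), (1, 5).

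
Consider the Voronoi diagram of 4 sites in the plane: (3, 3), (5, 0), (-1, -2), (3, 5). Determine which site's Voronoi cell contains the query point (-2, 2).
Nearest site = (-1, -2)

The Voronoi cell of site s contains exactly those query points closer to s than to any other site. Compute squared distances from q = (-2, 2) to each site:
  (-1 − -2)² + (-2 − 2)² = 17
  (3 − -2)² + (3 − 2)² = 26
  (3 − -2)² + (5 − 2)² = 34
  (5 − -2)² + (0 − 2)² = 53
Minimum is attained by (-1, -2), so q lies in its Voronoi cell.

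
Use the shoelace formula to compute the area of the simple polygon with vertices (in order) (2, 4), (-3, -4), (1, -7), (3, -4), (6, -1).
Area = 93/2

Shoelace formula: Area = (1/2) |Σ_i (x_i · y_{i+1} − x_{i+1} · y_i)| (indices mod n). Compute each cross term:
  (2)(-4) − (-3)(4) = 4
  (-3)(-7) − (1)(-4) = 25
  (1)(-4) − (3)(-7) = 17
  (3)(-1) − (6)(-4) = 21
  (6)(4) − (2)(-1) = 26
Sum = 93, so (signed) Area = 93/2 = 93/2, |Area| = 93/2.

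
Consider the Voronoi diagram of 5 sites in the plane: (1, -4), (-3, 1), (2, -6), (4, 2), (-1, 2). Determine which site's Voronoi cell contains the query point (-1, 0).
Nearest site = (-1, 2)

The Voronoi cell of site s contains exactly those query points closer to s than to any other site. Compute squared distances from q = (-1, 0) to each site:
  (-1 − -1)² + (2 − 0)² = 4
  (-3 − -1)² + (1 − 0)² = 5
  (1 − -1)² + (-4 − 0)² = 20
  (4 − -1)² + (2 − 0)² = 29
  (2 − -1)² + (-6 − 0)² = 45
Minimum is attained by (-1, 2), so q lies in its Voronoi cell.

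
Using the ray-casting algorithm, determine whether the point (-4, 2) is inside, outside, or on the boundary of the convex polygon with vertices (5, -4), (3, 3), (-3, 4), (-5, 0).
The point (-4, 2) lies on the polygon boundary

Boundary check: the query satisfies the collinearity and bounding-box conditions for some polygon edge, so it lies exactly on the boundary.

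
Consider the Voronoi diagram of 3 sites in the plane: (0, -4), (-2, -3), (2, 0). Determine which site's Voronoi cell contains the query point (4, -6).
Nearest site = (0, -4)

The Voronoi cell of site s contains exactly those query points closer to s than to any other site. Compute squared distances from q = (4, -6) to each site:
  (0 − 4)² + (-4 − -6)² = 20
  (2 − 4)² + (0 − -6)² = 40
  (-2 − 4)² + (-3 − -6)² = 45
Minimum is attained by (0, -4), so q lies in its Voronoi cell.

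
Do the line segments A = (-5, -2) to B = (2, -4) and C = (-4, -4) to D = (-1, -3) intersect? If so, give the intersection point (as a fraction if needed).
Yes; intersection at (-16/13, -40/13) (t = 7/13 on AB, s = 12/13 on CD)

Parametrize AB as A + t(B − A) = (-5 + 7 t, -2 + -2 t) and CD as C + s(D − C) = (-4 + 3 s, -4 + 1 s). Solve the linear system for (t, s). Determinant = -13 ≠ 0, so a unique intersection of the containing lines exists. Solution: t = 7/13, s = 12/13 — both in [0, 1], so the segments cross. Intersection point: (-16/13, -40/13).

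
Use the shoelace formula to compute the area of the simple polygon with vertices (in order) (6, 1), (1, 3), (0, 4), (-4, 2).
Area = 21/2

Shoelace formula: Area = (1/2) |Σ_i (x_i · y_{i+1} − x_{i+1} · y_i)| (indices mod n). Compute each cross term:
  (6)(3) − (1)(1) = 17
  (1)(4) − (0)(3) = 4
  (0)(2) − (-4)(4) = 16
  (-4)(1) − (6)(2) = -16
Sum = 21, so (signed) Area = 21/2 = 21/2, |Area| = 21/2.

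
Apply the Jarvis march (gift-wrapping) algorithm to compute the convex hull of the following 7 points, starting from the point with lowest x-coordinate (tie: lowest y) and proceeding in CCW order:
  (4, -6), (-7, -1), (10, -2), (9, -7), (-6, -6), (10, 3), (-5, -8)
Hull (CCW) = [(-7, -1), (-6, -6), (-5, -8), (9, -7), (10, -2), (10, 3)]

Jarvis march: at each step, from the current hull vertex p, select the next vertex q as the point such that every other point lies strictly to the left of (or on) the directed line p → q. (Equivalently: for every other point r, the cross product (q − p) × (r − p) ≥ 0.)
Starting point (lowest x, tie lowest y): (-7, -1). Wrap until returning to start. Resulting hull: (-7, -1), (-6, -6), (-5, -8), (9, -7), (10, -2), (10, 3).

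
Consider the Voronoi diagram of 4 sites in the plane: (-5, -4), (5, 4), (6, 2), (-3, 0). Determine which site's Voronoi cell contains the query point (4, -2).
Nearest site = (6, 2)

The Voronoi cell of site s contains exactly those query points closer to s than to any other site. Compute squared distances from q = (4, -2) to each site:
  (6 − 4)² + (2 − -2)² = 20
  (5 − 4)² + (4 − -2)² = 37
  (-3 − 4)² + (0 − -2)² = 53
  (-5 − 4)² + (-4 − -2)² = 85
Minimum is attained by (6, 2), so q lies in its Voronoi cell.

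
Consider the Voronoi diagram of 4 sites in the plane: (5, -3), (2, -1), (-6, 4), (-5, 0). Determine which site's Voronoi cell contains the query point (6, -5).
Nearest site = (5, -3)

The Voronoi cell of site s contains exactly those query points closer to s than to any other site. Compute squared distances from q = (6, -5) to each site:
  (5 − 6)² + (-3 − -5)² = 5
  (2 − 6)² + (-1 − -5)² = 32
  (-5 − 6)² + (0 − -5)² = 146
  (-6 − 6)² + (4 − -5)² = 225
Minimum is attained by (5, -3), so q lies in its Voronoi cell.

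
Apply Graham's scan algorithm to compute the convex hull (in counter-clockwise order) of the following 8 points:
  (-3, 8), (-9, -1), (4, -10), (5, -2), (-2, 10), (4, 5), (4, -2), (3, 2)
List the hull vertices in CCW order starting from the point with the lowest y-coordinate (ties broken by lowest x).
Hull (CCW) = [(4, -10), (5, -2), (4, 5), (-2, 10), (-9, -1)]

Graham scan procedure:
  1. Find the pivot p₀ = point with lowest y (tie → lowest x): (4, -10).
  2. Sort the remaining points by polar angle around p₀.
  3. Walk through sorted points, maintaining a stack; pop the top while the last three entries make a non-left turn (cross product ≤ 0).
  4. Final stack is the convex hull in CCW order: (4, -10), (5, -2), (4, 5), (-2, 10), (-9, -1).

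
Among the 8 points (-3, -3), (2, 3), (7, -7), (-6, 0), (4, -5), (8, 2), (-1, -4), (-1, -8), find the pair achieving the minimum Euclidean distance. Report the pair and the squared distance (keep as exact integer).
Pair = ((-3, -3), (-1, -4)); squared distance = 5

Compute all C(8, 2) = 28 pairwise squared distances (x_i − x_j)² + (y_i − y_j)². The minimum is 5, attained by the pair ((-3, -3), (-1, -4)).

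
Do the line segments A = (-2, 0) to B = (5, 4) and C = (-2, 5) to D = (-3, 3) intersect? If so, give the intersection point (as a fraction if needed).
No (intersection of containing lines falls outside at least one segment)

Parametrize and solve: t = -1/2, s = 7/2. At least one of these is outside [0, 1], so the segments do not intersect.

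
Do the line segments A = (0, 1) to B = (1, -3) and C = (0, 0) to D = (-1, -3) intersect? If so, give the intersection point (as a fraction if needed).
No (intersection of containing lines falls outside at least one segment)

Parametrize and solve: t = 1/7, s = -1/7. At least one of these is outside [0, 1], so the segments do not intersect.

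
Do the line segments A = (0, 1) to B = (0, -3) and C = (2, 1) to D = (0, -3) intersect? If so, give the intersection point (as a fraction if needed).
Yes; intersection at (0, -3) (t = 1 on AB, s = 1 on CD)

Parametrize AB as A + t(B − A) = (0 + 0 t, 1 + -4 t) and CD as C + s(D − C) = (2 + -2 s, 1 + -4 s). Solve the linear system for (t, s). Determinant = 8 ≠ 0, so a unique intersection of the containing lines exists. Solution: t = 1, s = 1 — both in [0, 1], so the segments cross. Intersection point: (0, -3).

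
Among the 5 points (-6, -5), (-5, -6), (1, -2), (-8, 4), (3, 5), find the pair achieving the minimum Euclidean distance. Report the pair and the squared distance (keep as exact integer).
Pair = ((-6, -5), (-5, -6)); squared distance = 2

Compute all C(5, 2) = 10 pairwise squared distances (x_i − x_j)² + (y_i − y_j)². The minimum is 2, attained by the pair ((-6, -5), (-5, -6)).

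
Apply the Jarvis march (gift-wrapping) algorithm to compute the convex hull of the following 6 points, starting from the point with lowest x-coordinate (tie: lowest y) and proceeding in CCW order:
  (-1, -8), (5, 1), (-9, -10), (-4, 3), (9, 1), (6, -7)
Hull (CCW) = [(-9, -10), (6, -7), (9, 1), (-4, 3)]

Jarvis march: at each step, from the current hull vertex p, select the next vertex q as the point such that every other point lies strictly to the left of (or on) the directed line p → q. (Equivalently: for every other point r, the cross product (q − p) × (r − p) ≥ 0.)
Starting point (lowest x, tie lowest y): (-9, -10). Wrap until returning to start. Resulting hull: (-9, -10), (6, -7), (9, 1), (-4, 3).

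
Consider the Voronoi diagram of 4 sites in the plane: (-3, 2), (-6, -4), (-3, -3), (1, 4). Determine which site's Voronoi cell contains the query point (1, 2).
Nearest site = (1, 4)

The Voronoi cell of site s contains exactly those query points closer to s than to any other site. Compute squared distances from q = (1, 2) to each site:
  (1 − 1)² + (4 − 2)² = 4
  (-3 − 1)² + (2 − 2)² = 16
  (-3 − 1)² + (-3 − 2)² = 41
  (-6 − 1)² + (-4 − 2)² = 85
Minimum is attained by (1, 4), so q lies in its Voronoi cell.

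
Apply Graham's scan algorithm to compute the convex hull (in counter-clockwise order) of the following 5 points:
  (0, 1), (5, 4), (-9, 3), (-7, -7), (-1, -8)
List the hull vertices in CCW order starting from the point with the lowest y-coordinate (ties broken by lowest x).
Hull (CCW) = [(-1, -8), (5, 4), (-9, 3), (-7, -7)]

Graham scan procedure:
  1. Find the pivot p₀ = point with lowest y (tie → lowest x): (-1, -8).
  2. Sort the remaining points by polar angle around p₀.
  3. Walk through sorted points, maintaining a stack; pop the top while the last three entries make a non-left turn (cross product ≤ 0).
  4. Final stack is the convex hull in CCW order: (-1, -8), (5, 4), (-9, 3), (-7, -7).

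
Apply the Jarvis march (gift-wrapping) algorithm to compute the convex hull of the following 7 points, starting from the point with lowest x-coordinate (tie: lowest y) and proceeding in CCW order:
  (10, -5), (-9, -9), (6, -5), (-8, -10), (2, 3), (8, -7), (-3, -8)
Hull (CCW) = [(-9, -9), (-8, -10), (8, -7), (10, -5), (2, 3)]

Jarvis march: at each step, from the current hull vertex p, select the next vertex q as the point such that every other point lies strictly to the left of (or on) the directed line p → q. (Equivalently: for every other point r, the cross product (q − p) × (r − p) ≥ 0.)
Starting point (lowest x, tie lowest y): (-9, -9). Wrap until returning to start. Resulting hull: (-9, -9), (-8, -10), (8, -7), (10, -5), (2, 3).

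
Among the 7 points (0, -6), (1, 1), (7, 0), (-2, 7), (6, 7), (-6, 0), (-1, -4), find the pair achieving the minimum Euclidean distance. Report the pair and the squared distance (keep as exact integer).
Pair = ((0, -6), (-1, -4)); squared distance = 5

Compute all C(7, 2) = 21 pairwise squared distances (x_i − x_j)² + (y_i − y_j)². The minimum is 5, attained by the pair ((0, -6), (-1, -4)).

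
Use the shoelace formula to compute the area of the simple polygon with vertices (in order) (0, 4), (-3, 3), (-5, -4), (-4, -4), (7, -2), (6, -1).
Area = 54

Shoelace formula: Area = (1/2) |Σ_i (x_i · y_{i+1} − x_{i+1} · y_i)| (indices mod n). Compute each cross term:
  (0)(3) − (-3)(4) = 12
  (-3)(-4) − (-5)(3) = 27
  (-5)(-4) − (-4)(-4) = 4
  (-4)(-2) − (7)(-4) = 36
  (7)(-1) − (6)(-2) = 5
  (6)(4) − (0)(-1) = 24
Sum = 108, so (signed) Area = 108/2 = 54, |Area| = 54.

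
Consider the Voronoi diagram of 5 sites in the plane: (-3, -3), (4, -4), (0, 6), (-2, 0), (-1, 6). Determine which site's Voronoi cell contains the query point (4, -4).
Nearest site = (4, -4)

The Voronoi cell of site s contains exactly those query points closer to s than to any other site. Compute squared distances from q = (4, -4) to each site:
  (4 − 4)² + (-4 − -4)² = 0
  (-3 − 4)² + (-3 − -4)² = 50
  (-2 − 4)² + (0 − -4)² = 52
  (0 − 4)² + (6 − -4)² = 116
  (-1 − 4)² + (6 − -4)² = 125
Minimum is attained by (4, -4), so q lies in its Voronoi cell.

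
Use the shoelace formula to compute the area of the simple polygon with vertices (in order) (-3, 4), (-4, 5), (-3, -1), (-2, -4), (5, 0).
Area = 35

Shoelace formula: Area = (1/2) |Σ_i (x_i · y_{i+1} − x_{i+1} · y_i)| (indices mod n). Compute each cross term:
  (-3)(5) − (-4)(4) = 1
  (-4)(-1) − (-3)(5) = 19
  (-3)(-4) − (-2)(-1) = 10
  (-2)(0) − (5)(-4) = 20
  (5)(4) − (-3)(0) = 20
Sum = 70, so (signed) Area = 70/2 = 35, |Area| = 35.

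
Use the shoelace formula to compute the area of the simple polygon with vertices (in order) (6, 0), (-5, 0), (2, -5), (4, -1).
Area = 49/2

Shoelace formula: Area = (1/2) |Σ_i (x_i · y_{i+1} − x_{i+1} · y_i)| (indices mod n). Compute each cross term:
  (6)(0) − (-5)(0) = 0
  (-5)(-5) − (2)(0) = 25
  (2)(-1) − (4)(-5) = 18
  (4)(0) − (6)(-1) = 6
Sum = 49, so (signed) Area = 49/2 = 49/2, |Area| = 49/2.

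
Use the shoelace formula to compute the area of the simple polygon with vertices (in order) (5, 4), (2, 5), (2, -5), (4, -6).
Area = 51/2

Shoelace formula: Area = (1/2) |Σ_i (x_i · y_{i+1} − x_{i+1} · y_i)| (indices mod n). Compute each cross term:
  (5)(5) − (2)(4) = 17
  (2)(-5) − (2)(5) = -20
  (2)(-6) − (4)(-5) = 8
  (4)(4) − (5)(-6) = 46
Sum = 51, so (signed) Area = 51/2 = 51/2, |Area| = 51/2.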